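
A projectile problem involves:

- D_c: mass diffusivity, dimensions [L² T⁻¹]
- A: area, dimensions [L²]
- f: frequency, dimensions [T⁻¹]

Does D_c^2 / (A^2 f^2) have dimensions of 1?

Sum the exponent of each base dimension across the product:
  M: 2·[D_c]_M − 2·[A]_M − 2·[f]_M = 2·(0) − 2·(0) − 2·(0) = 0
  L: 2·[D_c]_L − 2·[A]_L − 2·[f]_L = 2·(2) − 2·(2) − 2·(0) = 0
  T: 2·[D_c]_T − 2·[A]_T − 2·[f]_T = 2·(-1) − 2·(0) − 2·(-1) = 0
All base exponents vanish — dimensionless.

yes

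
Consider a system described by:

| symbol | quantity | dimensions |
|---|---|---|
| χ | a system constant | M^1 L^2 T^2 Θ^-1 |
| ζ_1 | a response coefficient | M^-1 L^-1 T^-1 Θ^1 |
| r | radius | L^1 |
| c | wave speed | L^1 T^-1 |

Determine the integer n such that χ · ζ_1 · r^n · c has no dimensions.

Balance the L exponent: (1)·n from r, plus (2) + (-1) + (1) = 2 from the rest, must sum to zero.
n + 2 = 0, so n = -2.

-2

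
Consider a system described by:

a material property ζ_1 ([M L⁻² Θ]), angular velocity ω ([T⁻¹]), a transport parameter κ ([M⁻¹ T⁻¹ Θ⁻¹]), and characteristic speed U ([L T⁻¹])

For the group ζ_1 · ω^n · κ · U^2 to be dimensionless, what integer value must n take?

-3

Balance the T exponent: (-1)·n from ω, plus (0) + (-1) + 2·(-1) = -3 from the rest, must sum to zero.
−n − 3 = 0, so n = -3.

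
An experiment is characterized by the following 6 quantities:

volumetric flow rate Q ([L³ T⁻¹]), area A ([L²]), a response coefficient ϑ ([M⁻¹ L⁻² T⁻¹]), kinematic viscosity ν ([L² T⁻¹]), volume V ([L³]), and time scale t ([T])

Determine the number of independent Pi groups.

There are 6 variables and 3 base dimensions (M, L, T).
The dimension matrix has rank 3.
Independent dimensionless groups: 6 − 3 = 3.

3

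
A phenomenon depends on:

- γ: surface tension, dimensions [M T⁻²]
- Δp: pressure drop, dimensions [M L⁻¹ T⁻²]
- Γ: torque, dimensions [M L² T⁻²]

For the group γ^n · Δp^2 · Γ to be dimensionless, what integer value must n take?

-3

Balance the M exponent: (1)·n from γ, plus 2·(1) + (1) = 3 from the rest, must sum to zero.
n + 3 = 0, so n = -3.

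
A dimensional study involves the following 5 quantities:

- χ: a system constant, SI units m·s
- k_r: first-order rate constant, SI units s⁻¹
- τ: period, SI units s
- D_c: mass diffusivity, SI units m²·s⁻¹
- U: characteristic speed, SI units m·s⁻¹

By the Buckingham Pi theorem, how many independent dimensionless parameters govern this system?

3

There are 5 variables and 2 base dimensions (L, T).
The dimension matrix has rank 2.
Independent dimensionless groups: 5 − 2 = 3.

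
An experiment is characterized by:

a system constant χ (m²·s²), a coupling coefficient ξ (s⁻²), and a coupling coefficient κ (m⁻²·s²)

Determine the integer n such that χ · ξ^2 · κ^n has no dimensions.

Balance the L exponent: (-2)·n from κ, plus (2) + 2·(0) = 2 from the rest, must sum to zero.
-2n + 2 = 0, so n = 1.

1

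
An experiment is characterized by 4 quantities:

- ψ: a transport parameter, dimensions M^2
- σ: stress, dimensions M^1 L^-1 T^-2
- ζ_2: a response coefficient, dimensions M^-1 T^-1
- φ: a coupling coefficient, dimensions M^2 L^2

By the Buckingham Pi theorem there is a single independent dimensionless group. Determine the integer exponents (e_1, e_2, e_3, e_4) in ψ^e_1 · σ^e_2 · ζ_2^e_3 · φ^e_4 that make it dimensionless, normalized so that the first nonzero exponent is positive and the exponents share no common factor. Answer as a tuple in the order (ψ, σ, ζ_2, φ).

(4, -2, 4, -1)

M: e_1·(2) + e_2·(1) + e_3·(-1) + e_4·(2) = 0
L: e_1·(0) + e_2·(-1) + e_3·(0) + e_4·(2) = 0
T: e_1·(0) + e_2·(-2) + e_3·(-1) + e_4·(0) = 0
Solving this homogeneous linear system for the smallest-integer solution (first nonzero entry positive) gives (4, -2, 4, -1).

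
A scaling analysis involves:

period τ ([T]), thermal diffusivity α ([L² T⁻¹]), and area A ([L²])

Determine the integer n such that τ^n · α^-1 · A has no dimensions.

Balance the T exponent: (1)·n from τ, plus −(-1) + (0) = 1 from the rest, must sum to zero.
n + 1 = 0, so n = -1.

-1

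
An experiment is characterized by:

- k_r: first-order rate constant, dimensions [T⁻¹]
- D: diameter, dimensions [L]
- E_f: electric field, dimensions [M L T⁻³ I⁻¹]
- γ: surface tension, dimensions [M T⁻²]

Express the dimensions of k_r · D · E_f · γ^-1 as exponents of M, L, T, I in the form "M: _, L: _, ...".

M: 0, L: 2, T: -2, I: -1

Collect each base-dimension exponent across the product:
  M: (0) + (0) + (1) − (1) = 0
  L: (0) + (1) + (1) − (0) = 2
  T: (-1) + (0) + (-3) − (-2) = -2
  I: (0) + (0) + (-1) − (0) = -1
So the dimensions are [L² T⁻² I⁻¹].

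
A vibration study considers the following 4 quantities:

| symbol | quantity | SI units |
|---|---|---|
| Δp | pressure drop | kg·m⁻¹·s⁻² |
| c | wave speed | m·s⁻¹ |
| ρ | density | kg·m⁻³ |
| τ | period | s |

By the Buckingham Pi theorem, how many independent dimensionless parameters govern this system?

There are 4 variables and 3 base dimensions (M, L, T).
The dimension matrix has rank 3.
Independent dimensionless groups: 4 − 3 = 1.

1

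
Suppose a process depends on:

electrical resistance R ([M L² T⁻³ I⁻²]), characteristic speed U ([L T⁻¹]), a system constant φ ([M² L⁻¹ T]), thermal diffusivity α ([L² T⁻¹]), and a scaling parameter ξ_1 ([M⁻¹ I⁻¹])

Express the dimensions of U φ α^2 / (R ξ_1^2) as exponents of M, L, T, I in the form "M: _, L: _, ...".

M: 3, L: 2, T: 1, I: 4

Collect each base-dimension exponent across the product:
  M: −(1) + (0) + (2) + 2·(0) − 2·(-1) = 3
  L: −(2) + (1) + (-1) + 2·(2) − 2·(0) = 2
  T: −(-3) + (-1) + (1) + 2·(-1) − 2·(0) = 1
  I: −(-2) + (0) + (0) + 2·(0) − 2·(-1) = 4
So the dimensions are [M³ L² T I⁴].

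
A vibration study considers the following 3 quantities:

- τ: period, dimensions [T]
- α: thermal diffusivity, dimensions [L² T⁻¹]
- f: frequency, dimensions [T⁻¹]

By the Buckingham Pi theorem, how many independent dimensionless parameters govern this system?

There are 3 variables and 2 base dimensions (L, T).
The dimension matrix has rank 2.
Independent dimensionless groups: 3 − 2 = 1.

1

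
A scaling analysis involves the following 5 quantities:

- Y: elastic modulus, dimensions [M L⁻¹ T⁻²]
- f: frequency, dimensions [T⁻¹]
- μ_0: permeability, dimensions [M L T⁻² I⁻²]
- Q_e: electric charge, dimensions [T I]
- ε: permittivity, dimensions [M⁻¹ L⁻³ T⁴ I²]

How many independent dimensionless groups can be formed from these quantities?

1

There are 5 variables and 4 base dimensions (M, L, T, I).
The dimension matrix has rank 4.
Independent dimensionless groups: 5 − 4 = 1.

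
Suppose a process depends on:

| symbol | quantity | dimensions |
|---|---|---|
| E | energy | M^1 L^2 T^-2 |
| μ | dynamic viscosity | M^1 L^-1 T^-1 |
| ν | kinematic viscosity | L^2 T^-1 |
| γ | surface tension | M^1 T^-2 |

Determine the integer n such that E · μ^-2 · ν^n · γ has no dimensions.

-2

Balance the L exponent: (2)·n from ν, plus (2) − 2·(-1) + (0) = 4 from the rest, must sum to zero.
2n + 4 = 0, so n = -2.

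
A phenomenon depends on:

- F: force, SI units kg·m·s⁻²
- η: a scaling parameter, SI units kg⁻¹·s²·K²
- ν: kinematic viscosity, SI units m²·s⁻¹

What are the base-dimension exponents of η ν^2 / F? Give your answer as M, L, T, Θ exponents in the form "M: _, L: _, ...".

Collect each base-dimension exponent across the product:
  M: −(1) + (-1) + 2·(0) = -2
  L: −(1) + (0) + 2·(2) = 3
  T: −(-2) + (2) + 2·(-1) = 2
  Θ: −(0) + (2) + 2·(0) = 2
So the dimensions are [M⁻² L³ T² Θ²].

M: -2, L: 3, T: 2, Θ: 2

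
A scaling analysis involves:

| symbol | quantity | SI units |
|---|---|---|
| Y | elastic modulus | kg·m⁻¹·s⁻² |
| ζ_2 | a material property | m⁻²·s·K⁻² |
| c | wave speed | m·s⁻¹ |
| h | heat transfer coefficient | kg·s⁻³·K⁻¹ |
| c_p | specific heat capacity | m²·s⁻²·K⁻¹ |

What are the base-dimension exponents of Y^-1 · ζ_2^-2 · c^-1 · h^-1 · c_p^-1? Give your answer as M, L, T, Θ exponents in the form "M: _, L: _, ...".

M: -2, L: 2, T: 6, Θ: 6

Collect each base-dimension exponent across the product:
  M: −(1) − 2·(0) − (0) − (1) − (0) = -2
  L: −(-1) − 2·(-2) − (1) − (0) − (2) = 2
  T: −(-2) − 2·(1) − (-1) − (-3) − (-2) = 6
  Θ: −(0) − 2·(-2) − (0) − (-1) − (-1) = 6
So the dimensions are [M⁻² L² T⁶ Θ⁶].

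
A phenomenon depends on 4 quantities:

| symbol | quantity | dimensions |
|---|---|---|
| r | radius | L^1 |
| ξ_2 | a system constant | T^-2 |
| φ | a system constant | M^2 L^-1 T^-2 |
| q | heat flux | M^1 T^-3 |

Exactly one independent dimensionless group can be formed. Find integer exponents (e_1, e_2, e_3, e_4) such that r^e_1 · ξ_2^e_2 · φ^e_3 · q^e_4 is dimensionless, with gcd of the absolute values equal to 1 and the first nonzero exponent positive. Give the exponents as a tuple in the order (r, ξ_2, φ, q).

M: e_1·(0) + e_2·(0) + e_3·(2) + e_4·(1) = 0
L: e_1·(1) + e_2·(0) + e_3·(-1) + e_4·(0) = 0
T: e_1·(0) + e_2·(-2) + e_3·(-2) + e_4·(-3) = 0
Solving this homogeneous linear system for the smallest-integer solution (first nonzero entry positive) gives (1, 2, 1, -2).

(1, 2, 1, -2)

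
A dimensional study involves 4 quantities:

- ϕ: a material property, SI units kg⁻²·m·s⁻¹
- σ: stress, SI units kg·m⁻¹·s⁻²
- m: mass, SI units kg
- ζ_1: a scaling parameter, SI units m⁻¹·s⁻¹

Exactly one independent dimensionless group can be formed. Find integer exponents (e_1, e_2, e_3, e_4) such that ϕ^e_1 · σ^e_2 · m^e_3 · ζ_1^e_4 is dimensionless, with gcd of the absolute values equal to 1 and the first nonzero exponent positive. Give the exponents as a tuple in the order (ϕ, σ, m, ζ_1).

M: e_1·(-2) + e_2·(1) + e_3·(1) + e_4·(0) = 0
L: e_1·(1) + e_2·(-1) + e_3·(0) + e_4·(-1) = 0
T: e_1·(-1) + e_2·(-2) + e_3·(0) + e_4·(-1) = 0
Solving this homogeneous linear system for the smallest-integer solution (first nonzero entry positive) gives (1, -2, 4, 3).

(1, -2, 4, 3)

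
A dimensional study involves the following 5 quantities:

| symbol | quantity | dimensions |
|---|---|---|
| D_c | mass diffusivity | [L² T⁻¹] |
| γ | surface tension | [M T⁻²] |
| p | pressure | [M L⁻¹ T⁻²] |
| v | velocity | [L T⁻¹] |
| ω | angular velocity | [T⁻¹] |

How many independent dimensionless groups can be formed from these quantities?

There are 5 variables and 3 base dimensions (M, L, T).
The dimension matrix has rank 3.
Independent dimensionless groups: 5 − 3 = 2.

2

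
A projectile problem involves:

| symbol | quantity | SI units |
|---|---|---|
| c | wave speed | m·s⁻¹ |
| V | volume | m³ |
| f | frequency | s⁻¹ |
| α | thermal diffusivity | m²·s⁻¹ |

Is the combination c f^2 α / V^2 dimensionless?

Sum the exponent of each base dimension across the product:
  L: [c]_L − 2·[V]_L + 2·[f]_L + [α]_L = (1) − 2·(3) + 2·(0) + (2) = -3
  T: [c]_T − 2·[V]_T + 2·[f]_T + [α]_T = (-1) − 2·(0) + 2·(-1) + (-1) = -4
Net dimensions [L⁻³ T⁻⁴] ≠ [1] — not dimensionless.

no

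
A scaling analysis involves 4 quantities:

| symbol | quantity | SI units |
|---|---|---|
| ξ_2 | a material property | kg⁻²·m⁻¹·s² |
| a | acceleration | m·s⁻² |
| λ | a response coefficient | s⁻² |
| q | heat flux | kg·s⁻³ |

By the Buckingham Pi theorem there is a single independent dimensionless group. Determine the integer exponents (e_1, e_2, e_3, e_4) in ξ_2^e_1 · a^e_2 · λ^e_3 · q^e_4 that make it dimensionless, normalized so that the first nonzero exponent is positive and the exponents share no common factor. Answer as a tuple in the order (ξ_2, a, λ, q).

(1, 1, -3, 2)

M: e_1·(-2) + e_2·(0) + e_3·(0) + e_4·(1) = 0
L: e_1·(-1) + e_2·(1) + e_3·(0) + e_4·(0) = 0
T: e_1·(2) + e_2·(-2) + e_3·(-2) + e_4·(-3) = 0
Solving this homogeneous linear system for the smallest-integer solution (first nonzero entry positive) gives (1, 1, -3, 2).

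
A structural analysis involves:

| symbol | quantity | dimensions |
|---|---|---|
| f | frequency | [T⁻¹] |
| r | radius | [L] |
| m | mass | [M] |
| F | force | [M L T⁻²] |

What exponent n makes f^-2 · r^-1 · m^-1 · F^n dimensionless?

1

Balance the M exponent: (1)·n from F, plus −2·(0) − (0) − (1) = -1 from the rest, must sum to zero.
n − 1 = 0, so n = 1.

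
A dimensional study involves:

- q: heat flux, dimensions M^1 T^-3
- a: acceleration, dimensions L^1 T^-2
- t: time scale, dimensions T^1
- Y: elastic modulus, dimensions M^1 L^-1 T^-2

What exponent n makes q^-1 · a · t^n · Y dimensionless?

1

Balance the T exponent: (1)·n from t, plus −(-3) + (-2) + (-2) = -1 from the rest, must sum to zero.
n − 1 = 0, so n = 1.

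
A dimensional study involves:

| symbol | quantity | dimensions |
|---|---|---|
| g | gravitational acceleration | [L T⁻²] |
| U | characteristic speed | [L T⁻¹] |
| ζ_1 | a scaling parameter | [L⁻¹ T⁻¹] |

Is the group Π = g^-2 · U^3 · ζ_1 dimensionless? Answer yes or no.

Sum the exponent of each base dimension across the product:
  L: −2·[g]_L + 3·[U]_L + [ζ_1]_L = −2·(1) + 3·(1) + (-1) = 0
  T: −2·[g]_T + 3·[U]_T + [ζ_1]_T = −2·(-2) + 3·(-1) + (-1) = 0
All base exponents vanish — dimensionless.

yes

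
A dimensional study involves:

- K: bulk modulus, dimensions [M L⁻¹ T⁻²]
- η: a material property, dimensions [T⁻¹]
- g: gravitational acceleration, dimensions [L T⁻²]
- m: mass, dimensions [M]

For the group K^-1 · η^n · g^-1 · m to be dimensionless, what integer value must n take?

4

Balance the T exponent: (-1)·n from η, plus −(-2) − (-2) + (0) = 4 from the rest, must sum to zero.
−n + 4 = 0, so n = 4.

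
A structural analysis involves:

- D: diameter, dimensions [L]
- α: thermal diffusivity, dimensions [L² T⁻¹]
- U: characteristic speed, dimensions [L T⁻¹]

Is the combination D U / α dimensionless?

yes

Sum the exponent of each base dimension across the product:
  L: [D]_L − [α]_L + [U]_L = (1) − (2) + (1) = 0
  T: [D]_T − [α]_T + [U]_T = (0) − (-1) + (-1) = 0
All base exponents vanish — dimensionless.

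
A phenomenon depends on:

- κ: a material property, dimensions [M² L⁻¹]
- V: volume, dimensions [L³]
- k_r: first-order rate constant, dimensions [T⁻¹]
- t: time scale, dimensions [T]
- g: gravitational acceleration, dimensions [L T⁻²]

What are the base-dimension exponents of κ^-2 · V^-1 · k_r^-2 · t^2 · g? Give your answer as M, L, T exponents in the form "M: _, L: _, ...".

Collect each base-dimension exponent across the product:
  M: −2·(2) − (0) − 2·(0) + 2·(0) + (0) = -4
  L: −2·(-1) − (3) − 2·(0) + 2·(0) + (1) = 0
  T: −2·(0) − (0) − 2·(-1) + 2·(1) + (-2) = 2
So the dimensions are [M⁻⁴ T²].

M: -4, L: 0, T: 2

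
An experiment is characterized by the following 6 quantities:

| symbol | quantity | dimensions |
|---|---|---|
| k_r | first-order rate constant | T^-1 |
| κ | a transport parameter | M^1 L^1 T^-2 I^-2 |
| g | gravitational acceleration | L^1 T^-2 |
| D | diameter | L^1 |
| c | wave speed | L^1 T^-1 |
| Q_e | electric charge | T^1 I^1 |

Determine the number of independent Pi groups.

2

There are 6 variables and 4 base dimensions (M, L, T, I).
The dimension matrix has rank 4.
Independent dimensionless groups: 6 − 4 = 2.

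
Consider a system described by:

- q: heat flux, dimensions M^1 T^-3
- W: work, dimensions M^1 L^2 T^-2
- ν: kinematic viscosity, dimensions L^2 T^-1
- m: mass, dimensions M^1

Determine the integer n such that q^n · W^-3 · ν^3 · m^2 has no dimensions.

Balance the M exponent: (1)·n from q, plus −3·(1) + 3·(0) + 2·(1) = -1 from the rest, must sum to zero.
n − 1 = 0, so n = 1.

1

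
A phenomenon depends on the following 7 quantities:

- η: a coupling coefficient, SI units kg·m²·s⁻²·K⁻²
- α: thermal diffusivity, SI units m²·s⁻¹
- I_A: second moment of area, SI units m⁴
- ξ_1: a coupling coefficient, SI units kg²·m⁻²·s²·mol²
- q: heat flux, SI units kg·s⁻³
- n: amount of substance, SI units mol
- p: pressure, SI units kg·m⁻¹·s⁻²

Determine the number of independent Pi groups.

2

There are 7 variables and 5 base dimensions (M, L, T, Θ, N).
The dimension matrix has rank 5.
Independent dimensionless groups: 7 − 5 = 2.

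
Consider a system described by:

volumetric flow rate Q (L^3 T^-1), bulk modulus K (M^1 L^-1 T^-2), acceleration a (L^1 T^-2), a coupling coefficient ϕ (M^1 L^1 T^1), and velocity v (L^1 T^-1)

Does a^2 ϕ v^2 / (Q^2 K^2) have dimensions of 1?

no

Sum the exponent of each base dimension across the product:
  M: −2·[Q]_M − 2·[K]_M + 2·[a]_M + [ϕ]_M + 2·[v]_M = −2·(0) − 2·(1) + 2·(0) + (1) + 2·(0) = -1
  L: −2·[Q]_L − 2·[K]_L + 2·[a]_L + [ϕ]_L + 2·[v]_L = −2·(3) − 2·(-1) + 2·(1) + (1) + 2·(1) = 1
  T: −2·[Q]_T − 2·[K]_T + 2·[a]_T + [ϕ]_T + 2·[v]_T = −2·(-1) − 2·(-2) + 2·(-2) + (1) + 2·(-1) = 1
Net dimensions [M⁻¹ L T] ≠ [1] — not dimensionless.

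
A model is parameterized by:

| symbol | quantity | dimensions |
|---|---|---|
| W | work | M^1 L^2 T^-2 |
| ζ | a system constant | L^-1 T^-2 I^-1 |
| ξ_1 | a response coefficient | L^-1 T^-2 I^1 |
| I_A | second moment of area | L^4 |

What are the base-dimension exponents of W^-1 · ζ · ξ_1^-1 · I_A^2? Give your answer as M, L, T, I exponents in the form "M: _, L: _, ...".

M: -1, L: 6, T: 2, I: -2

Collect each base-dimension exponent across the product:
  M: −(1) + (0) − (0) + 2·(0) = -1
  L: −(2) + (-1) − (-1) + 2·(4) = 6
  T: −(-2) + (-2) − (-2) + 2·(0) = 2
  I: −(0) + (-1) − (1) + 2·(0) = -2
So the dimensions are [M⁻¹ L⁶ T² I⁻²].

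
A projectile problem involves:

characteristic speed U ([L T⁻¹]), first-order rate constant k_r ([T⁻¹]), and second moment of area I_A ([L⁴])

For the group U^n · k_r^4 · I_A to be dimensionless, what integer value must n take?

Balance the L exponent: (1)·n from U, plus 4·(0) + (4) = 4 from the rest, must sum to zero.
n + 4 = 0, so n = -4.

-4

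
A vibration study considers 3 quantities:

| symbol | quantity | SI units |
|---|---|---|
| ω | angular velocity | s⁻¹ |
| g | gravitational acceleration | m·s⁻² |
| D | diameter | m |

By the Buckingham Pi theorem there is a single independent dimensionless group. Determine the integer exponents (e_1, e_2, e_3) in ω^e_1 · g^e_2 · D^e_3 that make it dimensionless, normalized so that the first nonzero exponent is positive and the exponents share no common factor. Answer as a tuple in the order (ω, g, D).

(2, -1, 1)

L: e_1·(0) + e_2·(1) + e_3·(1) = 0
T: e_1·(-1) + e_2·(-2) + e_3·(0) = 0
Solving this homogeneous linear system for the smallest-integer solution (first nonzero entry positive) gives (2, -1, 1).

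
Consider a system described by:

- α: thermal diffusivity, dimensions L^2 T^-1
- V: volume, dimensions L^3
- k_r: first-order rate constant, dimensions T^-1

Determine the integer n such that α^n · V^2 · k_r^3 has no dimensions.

Balance the L exponent: (2)·n from α, plus 2·(3) + 3·(0) = 6 from the rest, must sum to zero.
2n + 6 = 0, so n = -3.

-3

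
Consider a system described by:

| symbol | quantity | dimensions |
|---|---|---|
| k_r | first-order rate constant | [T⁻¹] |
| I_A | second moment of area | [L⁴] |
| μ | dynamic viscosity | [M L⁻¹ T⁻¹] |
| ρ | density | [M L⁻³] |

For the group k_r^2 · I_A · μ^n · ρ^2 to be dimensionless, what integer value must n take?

-2

Balance the M exponent: (1)·n from μ, plus 2·(0) + (0) + 2·(1) = 2 from the rest, must sum to zero.
n + 2 = 0, so n = -2.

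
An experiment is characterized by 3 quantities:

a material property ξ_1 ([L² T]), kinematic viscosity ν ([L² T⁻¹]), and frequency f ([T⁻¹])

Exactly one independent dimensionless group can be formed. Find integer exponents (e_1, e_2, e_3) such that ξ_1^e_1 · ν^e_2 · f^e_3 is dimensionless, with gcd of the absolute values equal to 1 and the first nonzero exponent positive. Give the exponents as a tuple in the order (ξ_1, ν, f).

(1, -1, 2)

L: e_1·(2) + e_2·(2) + e_3·(0) = 0
T: e_1·(1) + e_2·(-1) + e_3·(-1) = 0
Solving this homogeneous linear system for the smallest-integer solution (first nonzero entry positive) gives (1, -1, 2).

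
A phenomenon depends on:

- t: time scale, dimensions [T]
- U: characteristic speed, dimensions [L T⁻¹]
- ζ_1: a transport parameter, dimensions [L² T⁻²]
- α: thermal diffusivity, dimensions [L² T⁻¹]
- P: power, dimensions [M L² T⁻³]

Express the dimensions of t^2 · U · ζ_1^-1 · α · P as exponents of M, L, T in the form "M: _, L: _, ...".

Collect each base-dimension exponent across the product:
  M: 2·(0) + (0) − (0) + (0) + (1) = 1
  L: 2·(0) + (1) − (2) + (2) + (2) = 3
  T: 2·(1) + (-1) − (-2) + (-1) + (-3) = -1
So the dimensions are [M L³ T⁻¹].

M: 1, L: 3, T: -1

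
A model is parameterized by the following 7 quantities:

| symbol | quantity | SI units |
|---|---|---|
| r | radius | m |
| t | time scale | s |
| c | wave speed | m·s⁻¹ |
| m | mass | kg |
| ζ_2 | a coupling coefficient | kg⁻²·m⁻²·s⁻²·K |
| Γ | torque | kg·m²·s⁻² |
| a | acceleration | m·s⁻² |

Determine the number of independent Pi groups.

There are 7 variables and 4 base dimensions (M, L, T, Θ).
The dimension matrix has rank 4.
Independent dimensionless groups: 7 − 4 = 3.

3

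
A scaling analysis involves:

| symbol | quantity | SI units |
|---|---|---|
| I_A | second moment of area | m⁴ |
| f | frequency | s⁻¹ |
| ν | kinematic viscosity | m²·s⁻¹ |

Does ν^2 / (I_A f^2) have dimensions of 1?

yes

Sum the exponent of each base dimension across the product:
  L: −[I_A]_L − 2·[f]_L + 2·[ν]_L = −(4) − 2·(0) + 2·(2) = 0
  T: −[I_A]_T − 2·[f]_T + 2·[ν]_T = −(0) − 2·(-1) + 2·(-1) = 0
All base exponents vanish — dimensionless.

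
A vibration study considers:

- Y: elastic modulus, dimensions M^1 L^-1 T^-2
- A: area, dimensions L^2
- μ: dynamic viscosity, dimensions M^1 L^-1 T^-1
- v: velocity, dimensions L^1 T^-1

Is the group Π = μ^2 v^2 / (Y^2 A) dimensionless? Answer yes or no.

yes

Sum the exponent of each base dimension across the product:
  M: −2·[Y]_M − [A]_M + 2·[μ]_M + 2·[v]_M = −2·(1) − (0) + 2·(1) + 2·(0) = 0
  L: −2·[Y]_L − [A]_L + 2·[μ]_L + 2·[v]_L = −2·(-1) − (2) + 2·(-1) + 2·(1) = 0
  T: −2·[Y]_T − [A]_T + 2·[μ]_T + 2·[v]_T = −2·(-2) − (0) + 2·(-1) + 2·(-1) = 0
All base exponents vanish — dimensionless.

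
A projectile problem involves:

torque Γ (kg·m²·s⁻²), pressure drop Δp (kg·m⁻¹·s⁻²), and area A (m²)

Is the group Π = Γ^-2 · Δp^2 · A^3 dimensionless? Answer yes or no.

Sum the exponent of each base dimension across the product:
  M: −2·[Γ]_M + 2·[Δp]_M + 3·[A]_M = −2·(1) + 2·(1) + 3·(0) = 0
  L: −2·[Γ]_L + 2·[Δp]_L + 3·[A]_L = −2·(2) + 2·(-1) + 3·(2) = 0
  T: −2·[Γ]_T + 2·[Δp]_T + 3·[A]_T = −2·(-2) + 2·(-2) + 3·(0) = 0
All base exponents vanish — dimensionless.

yes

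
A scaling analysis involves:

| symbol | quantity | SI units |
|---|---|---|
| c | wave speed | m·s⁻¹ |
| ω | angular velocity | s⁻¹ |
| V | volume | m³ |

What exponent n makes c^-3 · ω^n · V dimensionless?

Balance the T exponent: (-1)·n from ω, plus −3·(-1) + (0) = 3 from the rest, must sum to zero.
−n + 3 = 0, so n = 3.

3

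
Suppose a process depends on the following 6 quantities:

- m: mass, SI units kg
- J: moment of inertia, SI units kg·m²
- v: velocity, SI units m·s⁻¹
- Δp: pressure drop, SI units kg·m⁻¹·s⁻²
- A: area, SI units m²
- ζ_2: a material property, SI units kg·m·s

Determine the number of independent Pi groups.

There are 6 variables and 3 base dimensions (M, L, T).
The dimension matrix has rank 3.
Independent dimensionless groups: 6 − 3 = 3.

3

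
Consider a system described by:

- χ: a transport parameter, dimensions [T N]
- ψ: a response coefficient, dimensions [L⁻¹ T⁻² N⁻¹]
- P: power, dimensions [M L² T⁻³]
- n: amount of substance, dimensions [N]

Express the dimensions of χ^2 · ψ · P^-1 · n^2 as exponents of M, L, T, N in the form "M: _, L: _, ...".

M: -1, L: -3, T: 3, N: 3

Collect each base-dimension exponent across the product:
  M: 2·(0) + (0) − (1) + 2·(0) = -1
  L: 2·(0) + (-1) − (2) + 2·(0) = -3
  T: 2·(1) + (-2) − (-3) + 2·(0) = 3
  N: 2·(1) + (-1) − (0) + 2·(1) = 3
So the dimensions are [M⁻¹ L⁻³ T³ N³].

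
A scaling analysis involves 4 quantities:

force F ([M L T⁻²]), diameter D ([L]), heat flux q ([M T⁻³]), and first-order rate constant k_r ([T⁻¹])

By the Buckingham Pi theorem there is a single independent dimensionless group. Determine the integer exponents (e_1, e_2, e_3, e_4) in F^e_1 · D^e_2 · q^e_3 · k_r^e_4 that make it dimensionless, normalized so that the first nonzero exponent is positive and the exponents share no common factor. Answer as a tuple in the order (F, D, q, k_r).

M: e_1·(1) + e_2·(0) + e_3·(1) + e_4·(0) = 0
L: e_1·(1) + e_2·(1) + e_3·(0) + e_4·(0) = 0
T: e_1·(-2) + e_2·(0) + e_3·(-3) + e_4·(-1) = 0
Solving this homogeneous linear system for the smallest-integer solution (first nonzero entry positive) gives (1, -1, -1, 1).

(1, -1, -1, 1)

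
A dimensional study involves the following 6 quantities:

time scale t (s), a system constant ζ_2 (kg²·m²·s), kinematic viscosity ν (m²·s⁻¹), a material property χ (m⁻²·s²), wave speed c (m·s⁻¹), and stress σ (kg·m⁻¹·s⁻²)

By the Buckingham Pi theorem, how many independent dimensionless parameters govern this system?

There are 6 variables and 3 base dimensions (M, L, T).
The dimension matrix has rank 3.
Independent dimensionless groups: 6 − 3 = 3.

3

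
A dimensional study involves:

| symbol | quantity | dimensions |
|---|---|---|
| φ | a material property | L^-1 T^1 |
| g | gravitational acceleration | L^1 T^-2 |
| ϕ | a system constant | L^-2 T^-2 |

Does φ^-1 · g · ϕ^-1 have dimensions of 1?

no

Sum the exponent of each base dimension across the product:
  L: −[φ]_L + [g]_L − [ϕ]_L = −(-1) + (1) − (-2) = 4
  T: −[φ]_T + [g]_T − [ϕ]_T = −(1) + (-2) − (-2) = -1
Net dimensions [L⁴ T⁻¹] ≠ [1] — not dimensionless.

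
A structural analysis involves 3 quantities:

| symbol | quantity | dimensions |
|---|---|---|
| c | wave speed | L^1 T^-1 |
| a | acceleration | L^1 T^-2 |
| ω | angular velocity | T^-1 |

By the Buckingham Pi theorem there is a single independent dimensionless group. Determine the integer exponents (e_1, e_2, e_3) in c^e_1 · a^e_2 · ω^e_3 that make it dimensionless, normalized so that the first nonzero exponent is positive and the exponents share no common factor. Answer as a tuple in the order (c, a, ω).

(1, -1, 1)

L: e_1·(1) + e_2·(1) + e_3·(0) = 0
T: e_1·(-1) + e_2·(-2) + e_3·(-1) = 0
Solving this homogeneous linear system for the smallest-integer solution (first nonzero entry positive) gives (1, -1, 1).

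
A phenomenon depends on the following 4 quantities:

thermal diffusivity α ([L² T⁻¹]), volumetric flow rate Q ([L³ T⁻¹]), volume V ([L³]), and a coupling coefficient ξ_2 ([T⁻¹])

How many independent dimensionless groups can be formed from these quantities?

2

There are 4 variables and 2 base dimensions (L, T).
The dimension matrix has rank 2.
Independent dimensionless groups: 4 − 2 = 2.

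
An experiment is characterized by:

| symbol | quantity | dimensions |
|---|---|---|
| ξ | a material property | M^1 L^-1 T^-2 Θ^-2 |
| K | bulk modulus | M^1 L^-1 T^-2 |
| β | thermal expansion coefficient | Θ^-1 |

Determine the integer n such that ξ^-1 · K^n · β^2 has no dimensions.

1

Balance the M exponent: (1)·n from K, plus −(1) + 2·(0) = -1 from the rest, must sum to zero.
n − 1 = 0, so n = 1.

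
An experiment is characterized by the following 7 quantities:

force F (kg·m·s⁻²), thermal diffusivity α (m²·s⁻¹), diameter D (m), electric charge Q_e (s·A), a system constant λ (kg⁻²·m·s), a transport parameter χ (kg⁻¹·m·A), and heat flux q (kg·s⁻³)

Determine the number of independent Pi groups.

There are 7 variables and 4 base dimensions (M, L, T, I).
The dimension matrix has rank 4.
Independent dimensionless groups: 7 − 4 = 3.

3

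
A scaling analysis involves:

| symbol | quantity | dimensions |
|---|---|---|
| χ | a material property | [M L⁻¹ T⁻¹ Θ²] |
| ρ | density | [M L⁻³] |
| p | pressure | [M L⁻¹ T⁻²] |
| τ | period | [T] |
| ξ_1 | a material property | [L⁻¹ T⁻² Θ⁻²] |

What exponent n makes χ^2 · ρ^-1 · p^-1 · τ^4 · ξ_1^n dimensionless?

Balance the L exponent: (-1)·n from ξ_1, plus 2·(-1) − (-3) − (-1) + 4·(0) = 2 from the rest, must sum to zero.
−n + 2 = 0, so n = 2.

2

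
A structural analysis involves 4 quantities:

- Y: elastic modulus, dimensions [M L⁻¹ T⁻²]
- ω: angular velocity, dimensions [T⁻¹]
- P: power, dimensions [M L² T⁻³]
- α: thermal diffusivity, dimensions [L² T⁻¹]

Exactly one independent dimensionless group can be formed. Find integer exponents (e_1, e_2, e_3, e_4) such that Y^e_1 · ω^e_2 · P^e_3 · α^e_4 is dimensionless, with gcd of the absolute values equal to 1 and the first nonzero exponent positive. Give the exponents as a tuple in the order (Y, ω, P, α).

(2, -1, -2, 3)

M: e_1·(1) + e_2·(0) + e_3·(1) + e_4·(0) = 0
L: e_1·(-1) + e_2·(0) + e_3·(2) + e_4·(2) = 0
T: e_1·(-2) + e_2·(-1) + e_3·(-3) + e_4·(-1) = 0
Solving this homogeneous linear system for the smallest-integer solution (first nonzero entry positive) gives (2, -1, -2, 3).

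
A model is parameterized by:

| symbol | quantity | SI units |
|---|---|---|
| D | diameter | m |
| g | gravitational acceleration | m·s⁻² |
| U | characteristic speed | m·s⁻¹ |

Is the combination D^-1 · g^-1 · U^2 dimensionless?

yes

Sum the exponent of each base dimension across the product:
  M: −[D]_M − [g]_M + 2·[U]_M = −(0) − (0) + 2·(0) = 0
  L: −[D]_L − [g]_L + 2·[U]_L = −(1) − (1) + 2·(1) = 0
  T: −[D]_T − [g]_T + 2·[U]_T = −(0) − (-2) + 2·(-1) = 0
All base exponents vanish — dimensionless.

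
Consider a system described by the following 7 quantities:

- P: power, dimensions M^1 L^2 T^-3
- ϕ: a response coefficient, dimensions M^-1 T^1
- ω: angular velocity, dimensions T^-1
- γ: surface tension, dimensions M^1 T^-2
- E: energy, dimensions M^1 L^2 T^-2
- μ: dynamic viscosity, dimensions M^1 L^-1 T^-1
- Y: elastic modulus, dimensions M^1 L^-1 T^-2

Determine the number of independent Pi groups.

4

There are 7 variables and 3 base dimensions (M, L, T).
The dimension matrix has rank 3.
Independent dimensionless groups: 7 − 3 = 4.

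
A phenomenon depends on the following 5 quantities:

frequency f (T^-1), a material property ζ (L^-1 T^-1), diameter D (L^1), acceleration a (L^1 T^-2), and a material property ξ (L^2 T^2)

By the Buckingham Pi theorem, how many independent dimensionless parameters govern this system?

There are 5 variables and 2 base dimensions (L, T).
The dimension matrix has rank 2.
Independent dimensionless groups: 5 − 2 = 3.

3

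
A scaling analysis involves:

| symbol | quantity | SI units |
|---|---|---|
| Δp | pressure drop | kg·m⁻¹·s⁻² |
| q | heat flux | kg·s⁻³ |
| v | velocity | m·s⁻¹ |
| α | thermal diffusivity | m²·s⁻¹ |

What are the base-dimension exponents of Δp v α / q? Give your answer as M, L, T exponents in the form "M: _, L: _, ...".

Collect each base-dimension exponent across the product:
  M: (1) − (1) + (0) + (0) = 0
  L: (-1) − (0) + (1) + (2) = 2
  T: (-2) − (-3) + (-1) + (-1) = -1
So the dimensions are [L² T⁻¹].

M: 0, L: 2, T: -1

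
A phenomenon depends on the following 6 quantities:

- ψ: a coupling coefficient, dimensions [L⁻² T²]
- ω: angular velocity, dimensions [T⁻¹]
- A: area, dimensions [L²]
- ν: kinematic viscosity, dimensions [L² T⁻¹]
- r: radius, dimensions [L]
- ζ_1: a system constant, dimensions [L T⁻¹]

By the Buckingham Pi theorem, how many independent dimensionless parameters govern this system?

4

There are 6 variables and 2 base dimensions (L, T).
The dimension matrix has rank 2.
Independent dimensionless groups: 6 − 2 = 4.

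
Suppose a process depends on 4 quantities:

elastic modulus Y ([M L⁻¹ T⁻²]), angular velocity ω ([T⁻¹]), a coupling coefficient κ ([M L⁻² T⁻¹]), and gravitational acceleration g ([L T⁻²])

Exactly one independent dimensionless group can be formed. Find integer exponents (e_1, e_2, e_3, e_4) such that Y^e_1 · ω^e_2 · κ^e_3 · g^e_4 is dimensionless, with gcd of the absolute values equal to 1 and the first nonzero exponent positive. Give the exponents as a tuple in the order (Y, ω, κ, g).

(1, 1, -1, -1)

M: e_1·(1) + e_2·(0) + e_3·(1) + e_4·(0) = 0
L: e_1·(-1) + e_2·(0) + e_3·(-2) + e_4·(1) = 0
T: e_1·(-2) + e_2·(-1) + e_3·(-1) + e_4·(-2) = 0
Solving this homogeneous linear system for the smallest-integer solution (first nonzero entry positive) gives (1, 1, -1, -1).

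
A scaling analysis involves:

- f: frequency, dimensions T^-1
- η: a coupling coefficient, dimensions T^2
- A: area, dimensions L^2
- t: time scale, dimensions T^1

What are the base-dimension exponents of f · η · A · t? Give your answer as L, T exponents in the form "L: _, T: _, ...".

Collect each base-dimension exponent across the product:
  L: (0) + (0) + (2) + (0) = 2
  T: (-1) + (2) + (0) + (1) = 2
So the dimensions are [L² T²].

L: 2, T: 2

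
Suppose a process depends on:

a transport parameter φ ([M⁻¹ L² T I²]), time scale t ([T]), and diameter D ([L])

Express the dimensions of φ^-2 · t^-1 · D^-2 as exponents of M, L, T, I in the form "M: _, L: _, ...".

Collect each base-dimension exponent across the product:
  M: −2·(-1) − (0) − 2·(0) = 2
  L: −2·(2) − (0) − 2·(1) = -6
  T: −2·(1) − (1) − 2·(0) = -3
  I: −2·(2) − (0) − 2·(0) = -4
So the dimensions are [M² L⁻⁶ T⁻³ I⁻⁴].

M: 2, L: -6, T: -3, I: -4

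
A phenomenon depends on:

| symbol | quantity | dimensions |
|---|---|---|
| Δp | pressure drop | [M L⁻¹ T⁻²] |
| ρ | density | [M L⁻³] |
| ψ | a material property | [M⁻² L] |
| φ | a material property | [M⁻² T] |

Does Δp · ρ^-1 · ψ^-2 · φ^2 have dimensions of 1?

Sum the exponent of each base dimension across the product:
  M: [Δp]_M − [ρ]_M − 2·[ψ]_M + 2·[φ]_M = (1) − (1) − 2·(-2) + 2·(-2) = 0
  L: [Δp]_L − [ρ]_L − 2·[ψ]_L + 2·[φ]_L = (-1) − (-3) − 2·(1) + 2·(0) = 0
  T: [Δp]_T − [ρ]_T − 2·[ψ]_T + 2·[φ]_T = (-2) − (0) − 2·(0) + 2·(1) = 0
All base exponents vanish — dimensionless.

yes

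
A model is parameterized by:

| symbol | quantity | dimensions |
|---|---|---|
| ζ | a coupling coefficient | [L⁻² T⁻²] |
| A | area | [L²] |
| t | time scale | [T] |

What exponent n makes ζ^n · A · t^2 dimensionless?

Balance the L exponent: (-2)·n from ζ, plus (2) + 2·(0) = 2 from the rest, must sum to zero.
-2n + 2 = 0, so n = 1.

1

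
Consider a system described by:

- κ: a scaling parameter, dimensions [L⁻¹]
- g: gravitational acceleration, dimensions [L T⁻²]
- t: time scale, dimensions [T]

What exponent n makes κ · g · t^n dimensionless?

Balance the T exponent: (1)·n from t, plus (0) + (-2) = -2 from the rest, must sum to zero.
n − 2 = 0, so n = 2.

2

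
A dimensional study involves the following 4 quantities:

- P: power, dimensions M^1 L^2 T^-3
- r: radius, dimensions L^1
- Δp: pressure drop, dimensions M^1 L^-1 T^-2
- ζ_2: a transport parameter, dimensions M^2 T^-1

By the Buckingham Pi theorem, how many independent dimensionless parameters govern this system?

There are 4 variables and 3 base dimensions (M, L, T).
The dimension matrix has rank 3.
Independent dimensionless groups: 4 − 3 = 1.

1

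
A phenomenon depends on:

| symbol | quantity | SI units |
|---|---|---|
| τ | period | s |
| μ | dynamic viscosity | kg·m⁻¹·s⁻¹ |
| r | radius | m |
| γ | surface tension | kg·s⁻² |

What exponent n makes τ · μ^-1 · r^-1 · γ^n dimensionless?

Balance the M exponent: (1)·n from γ, plus (0) − (1) − (0) = -1 from the rest, must sum to zero.
n − 1 = 0, so n = 1.

1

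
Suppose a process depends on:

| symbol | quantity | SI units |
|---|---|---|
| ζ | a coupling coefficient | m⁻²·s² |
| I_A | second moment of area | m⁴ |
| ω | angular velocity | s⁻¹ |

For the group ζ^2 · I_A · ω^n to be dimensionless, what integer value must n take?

Balance the T exponent: (-1)·n from ω, plus 2·(2) + (0) = 4 from the rest, must sum to zero.
−n + 4 = 0, so n = 4.

4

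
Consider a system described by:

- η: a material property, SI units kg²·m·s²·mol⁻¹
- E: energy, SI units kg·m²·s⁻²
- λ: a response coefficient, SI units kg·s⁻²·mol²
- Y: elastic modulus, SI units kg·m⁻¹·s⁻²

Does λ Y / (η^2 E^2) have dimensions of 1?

Sum the exponent of each base dimension across the product:
  M: −2·[η]_M − 2·[E]_M + [λ]_M + [Y]_M = −2·(2) − 2·(1) + (1) + (1) = -4
  L: −2·[η]_L − 2·[E]_L + [λ]_L + [Y]_L = −2·(1) − 2·(2) + (0) + (-1) = -7
  T: −2·[η]_T − 2·[E]_T + [λ]_T + [Y]_T = −2·(2) − 2·(-2) + (-2) + (-2) = -4
  N: −2·[η]_N − 2·[E]_N + [λ]_N + [Y]_N = −2·(-1) − 2·(0) + (2) + (0) = 4
Net dimensions [M⁻⁴ L⁻⁷ T⁻⁴ N⁴] ≠ [1] — not dimensionless.

no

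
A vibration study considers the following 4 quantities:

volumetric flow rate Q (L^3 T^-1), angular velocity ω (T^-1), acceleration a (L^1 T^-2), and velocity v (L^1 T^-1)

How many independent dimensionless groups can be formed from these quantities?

There are 4 variables and 2 base dimensions (L, T).
The dimension matrix has rank 2.
Independent dimensionless groups: 4 − 2 = 2.

2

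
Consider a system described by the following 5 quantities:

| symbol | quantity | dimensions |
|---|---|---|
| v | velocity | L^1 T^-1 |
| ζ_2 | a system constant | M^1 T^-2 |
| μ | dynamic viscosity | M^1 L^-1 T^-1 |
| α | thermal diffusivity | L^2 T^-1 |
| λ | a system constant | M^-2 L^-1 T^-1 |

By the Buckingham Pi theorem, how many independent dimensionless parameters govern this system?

2

There are 5 variables and 3 base dimensions (M, L, T).
The dimension matrix has rank 3.
Independent dimensionless groups: 5 − 3 = 2.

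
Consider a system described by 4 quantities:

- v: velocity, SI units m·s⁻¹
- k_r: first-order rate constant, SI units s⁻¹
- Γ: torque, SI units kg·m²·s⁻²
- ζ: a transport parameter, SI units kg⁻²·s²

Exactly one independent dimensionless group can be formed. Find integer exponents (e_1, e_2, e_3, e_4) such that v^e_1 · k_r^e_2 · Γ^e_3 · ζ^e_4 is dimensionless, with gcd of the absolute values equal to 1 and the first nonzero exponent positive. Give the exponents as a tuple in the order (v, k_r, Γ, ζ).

(4, -2, -2, -1)

M: e_1·(0) + e_2·(0) + e_3·(1) + e_4·(-2) = 0
L: e_1·(1) + e_2·(0) + e_3·(2) + e_4·(0) = 0
T: e_1·(-1) + e_2·(-1) + e_3·(-2) + e_4·(2) = 0
Solving this homogeneous linear system for the smallest-integer solution (first nonzero entry positive) gives (4, -2, -2, -1).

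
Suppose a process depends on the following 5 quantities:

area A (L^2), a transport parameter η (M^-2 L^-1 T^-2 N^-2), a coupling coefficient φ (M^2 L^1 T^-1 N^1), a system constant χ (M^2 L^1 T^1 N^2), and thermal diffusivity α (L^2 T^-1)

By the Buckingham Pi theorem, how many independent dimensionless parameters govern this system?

There are 5 variables and 4 base dimensions (M, L, T, N).
The dimension matrix has rank 4.
Independent dimensionless groups: 5 − 4 = 1.

1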